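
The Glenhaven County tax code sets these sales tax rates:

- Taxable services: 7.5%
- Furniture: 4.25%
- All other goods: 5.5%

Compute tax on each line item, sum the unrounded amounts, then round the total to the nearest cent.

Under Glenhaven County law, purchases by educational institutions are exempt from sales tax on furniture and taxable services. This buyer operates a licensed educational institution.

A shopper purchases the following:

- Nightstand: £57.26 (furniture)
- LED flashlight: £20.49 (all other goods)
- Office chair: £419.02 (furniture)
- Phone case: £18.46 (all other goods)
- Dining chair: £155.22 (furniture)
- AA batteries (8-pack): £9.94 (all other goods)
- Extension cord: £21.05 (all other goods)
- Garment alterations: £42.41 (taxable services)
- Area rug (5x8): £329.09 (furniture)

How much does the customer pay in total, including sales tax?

£1076.79

Nightstand £57.26: furniture, buyer-exempt → 0% → £0.00
LED flashlight £20.49: all other goods → 5.5% → £1.12695
Office chair £419.02: furniture, buyer-exempt → 0% → £0.00
Phone case £18.46: all other goods → 5.5% → £1.0153
Dining chair £155.22: furniture, buyer-exempt → 0% → £0.00
AA batteries (8-pack) £9.94: all other goods → 5.5% → £0.5467
Extension cord £21.05: all other goods → 5.5% → £1.15775
Garment alterations £42.41: taxable services, buyer-exempt → 0% → £0.00
Area rug (5x8) £329.09: furniture, buyer-exempt → 0% → £0.00
Subtotal = £1072.94; unrounded tax = £3.8467 → £3.85; total due = £1076.79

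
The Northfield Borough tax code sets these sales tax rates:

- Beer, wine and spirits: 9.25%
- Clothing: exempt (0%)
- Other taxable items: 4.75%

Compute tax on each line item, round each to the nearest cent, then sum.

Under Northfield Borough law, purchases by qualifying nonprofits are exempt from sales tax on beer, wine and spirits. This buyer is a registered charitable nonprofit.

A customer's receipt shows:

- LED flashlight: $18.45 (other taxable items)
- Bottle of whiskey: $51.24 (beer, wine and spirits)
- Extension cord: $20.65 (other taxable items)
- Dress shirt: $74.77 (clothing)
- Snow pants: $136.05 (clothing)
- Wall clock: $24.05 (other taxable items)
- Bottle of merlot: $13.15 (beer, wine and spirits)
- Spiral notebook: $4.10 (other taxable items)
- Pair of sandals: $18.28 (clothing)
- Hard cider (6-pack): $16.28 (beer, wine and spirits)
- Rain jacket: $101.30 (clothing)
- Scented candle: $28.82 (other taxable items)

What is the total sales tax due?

LED flashlight $18.45: other taxable items → 4.75% → $0.88
Bottle of whiskey $51.24: beer, wine and spirits, buyer-exempt → 0% → $0.00
Extension cord $20.65: other taxable items → 4.75% → $0.98
Dress shirt $74.77: clothing → 0% → $0.00
Snow pants $136.05: clothing → 0% → $0.00
Wall clock $24.05: other taxable items → 4.75% → $1.14
Bottle of merlot $13.15: beer, wine and spirits, buyer-exempt → 0% → $0.00
Spiral notebook $4.10: other taxable items → 4.75% → $0.19
Pair of sandals $18.28: clothing → 0% → $0.00
Hard cider (6-pack) $16.28: beer, wine and spirits, buyer-exempt → 0% → $0.00
Rain jacket $101.30: clothing → 0% → $0.00
Scented candle $28.82: other taxable items → 4.75% → $1.37
Total tax = $0.88 + $0.98 + $1.14 + $0.19 + $1.37 = $4.56

$4.56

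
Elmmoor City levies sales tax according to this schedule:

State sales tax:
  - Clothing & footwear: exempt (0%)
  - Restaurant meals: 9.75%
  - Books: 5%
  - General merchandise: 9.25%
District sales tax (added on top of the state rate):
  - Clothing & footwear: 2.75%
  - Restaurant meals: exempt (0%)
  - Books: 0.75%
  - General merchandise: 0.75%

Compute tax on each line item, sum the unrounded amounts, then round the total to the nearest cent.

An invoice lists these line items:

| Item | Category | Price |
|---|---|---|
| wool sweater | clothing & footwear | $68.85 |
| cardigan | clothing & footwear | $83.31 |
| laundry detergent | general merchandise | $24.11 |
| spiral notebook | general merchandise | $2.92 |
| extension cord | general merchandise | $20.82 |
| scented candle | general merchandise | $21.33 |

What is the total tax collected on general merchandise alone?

$6.92

Laundry detergent $24.11: general merchandise → 9.25% + 0.75% district = 10% → $2.411
Spiral notebook $2.92: general merchandise → 9.25% + 0.75% district = 10% → $0.292
Extension cord $20.82: general merchandise → 9.25% + 0.75% district = 10% → $2.082
Scented candle $21.33: general merchandise → 9.25% + 0.75% district = 10% → $2.133
Tax on general merchandise: unrounded sum = $6.918 → $6.92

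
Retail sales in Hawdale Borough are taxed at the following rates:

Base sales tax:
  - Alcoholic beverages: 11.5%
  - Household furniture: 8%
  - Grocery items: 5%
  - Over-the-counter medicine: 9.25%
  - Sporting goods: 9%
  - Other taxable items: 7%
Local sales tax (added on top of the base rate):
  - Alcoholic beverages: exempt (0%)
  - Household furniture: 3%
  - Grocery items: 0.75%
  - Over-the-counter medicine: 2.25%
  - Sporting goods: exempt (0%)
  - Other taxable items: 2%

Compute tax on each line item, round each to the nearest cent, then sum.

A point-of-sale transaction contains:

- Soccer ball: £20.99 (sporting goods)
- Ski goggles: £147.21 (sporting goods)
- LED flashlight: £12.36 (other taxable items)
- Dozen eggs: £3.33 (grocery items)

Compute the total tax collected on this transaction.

Soccer ball £20.99: sporting goods → 9% + 0% local = 9% → £1.89
Ski goggles £147.21: sporting goods → 9% + 0% local = 9% → £13.25
LED flashlight £12.36: other taxable items → 7% + 2% local = 9% → £1.11
Dozen eggs £3.33: grocery items → 5% + 0.75% local = 5.75% → £0.19
Total tax = £1.89 + £13.25 + £1.11 + £0.19 = £16.44

£16.44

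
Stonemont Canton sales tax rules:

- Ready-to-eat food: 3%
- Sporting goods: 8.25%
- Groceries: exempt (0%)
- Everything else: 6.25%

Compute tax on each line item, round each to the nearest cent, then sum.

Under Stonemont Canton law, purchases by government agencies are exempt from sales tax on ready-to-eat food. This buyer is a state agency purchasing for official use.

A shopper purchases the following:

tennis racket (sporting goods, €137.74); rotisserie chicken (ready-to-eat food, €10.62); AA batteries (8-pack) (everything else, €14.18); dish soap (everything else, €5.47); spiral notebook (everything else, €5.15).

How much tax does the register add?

€12.91

Tennis racket €137.74: sporting goods → 8.25% → €11.36
Rotisserie chicken €10.62: ready-to-eat food, buyer-exempt → 0% → €0.00
AA batteries (8-pack) €14.18: everything else → 6.25% → €0.89
Dish soap €5.47: everything else → 6.25% → €0.34
Spiral notebook €5.15: everything else → 6.25% → €0.32
Total tax = €11.36 + €0.89 + €0.34 + €0.32 = €12.91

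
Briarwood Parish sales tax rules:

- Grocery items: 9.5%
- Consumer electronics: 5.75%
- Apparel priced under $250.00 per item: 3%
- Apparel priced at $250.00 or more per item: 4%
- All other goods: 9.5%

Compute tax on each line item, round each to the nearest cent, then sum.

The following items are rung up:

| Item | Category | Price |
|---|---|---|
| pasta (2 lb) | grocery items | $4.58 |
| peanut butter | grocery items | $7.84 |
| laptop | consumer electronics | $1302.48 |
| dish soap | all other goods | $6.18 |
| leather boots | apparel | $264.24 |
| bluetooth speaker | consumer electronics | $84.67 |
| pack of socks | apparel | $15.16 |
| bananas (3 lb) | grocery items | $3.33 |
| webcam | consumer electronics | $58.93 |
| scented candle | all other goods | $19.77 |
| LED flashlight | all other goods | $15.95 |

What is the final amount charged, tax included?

Pasta (2 lb) $4.58: grocery items → 9.5% → $0.44
Peanut butter $7.84: grocery items → 9.5% → $0.74
Laptop $1302.48: consumer electronics → 5.75% → $74.89
Dish soap $6.18: all other goods → 9.5% → $0.59
Leather boots $264.24: apparel, $250.00 or more → 4% → $10.57
Bluetooth speaker $84.67: consumer electronics → 5.75% → $4.87
Pack of socks $15.16: apparel, under $250.00 → 3% → $0.45
Bananas (3 lb) $3.33: grocery items → 9.5% → $0.32
Webcam $58.93: consumer electronics → 5.75% → $3.39
Scented candle $19.77: all other goods → 9.5% → $1.88
LED flashlight $15.95: all other goods → 9.5% → $1.52
Subtotal = $1783.13; tax = $99.66; total due = $1882.79

$1882.79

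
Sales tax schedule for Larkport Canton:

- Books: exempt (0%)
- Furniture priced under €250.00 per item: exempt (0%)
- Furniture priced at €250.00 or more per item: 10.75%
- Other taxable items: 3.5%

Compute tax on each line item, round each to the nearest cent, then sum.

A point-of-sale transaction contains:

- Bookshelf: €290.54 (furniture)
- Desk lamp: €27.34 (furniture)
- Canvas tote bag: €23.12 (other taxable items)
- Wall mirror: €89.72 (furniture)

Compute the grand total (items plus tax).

Bookshelf €290.54: furniture, €250.00 or more → 10.75% → €31.23
Desk lamp €27.34: furniture, under €250.00 → 0% → €0.00
Canvas tote bag €23.12: other taxable items → 3.5% → €0.81
Wall mirror €89.72: furniture, under €250.00 → 0% → €0.00
Subtotal = €430.72; tax = €32.04; total due = €462.76

€462.76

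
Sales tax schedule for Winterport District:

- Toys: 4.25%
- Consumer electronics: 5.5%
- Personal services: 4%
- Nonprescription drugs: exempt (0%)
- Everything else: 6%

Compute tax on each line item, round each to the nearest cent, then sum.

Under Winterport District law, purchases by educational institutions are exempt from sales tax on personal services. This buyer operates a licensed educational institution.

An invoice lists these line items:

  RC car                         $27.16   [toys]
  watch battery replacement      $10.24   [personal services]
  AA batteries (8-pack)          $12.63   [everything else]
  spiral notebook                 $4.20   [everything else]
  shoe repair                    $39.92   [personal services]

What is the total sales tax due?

$2.16

RC car $27.16: toys → 4.25% → $1.15
Watch battery replacement $10.24: personal services, buyer-exempt → 0% → $0.00
AA batteries (8-pack) $12.63: everything else → 6% → $0.76
Spiral notebook $4.20: everything else → 6% → $0.25
Shoe repair $39.92: personal services, buyer-exempt → 0% → $0.00
Total tax = $1.15 + $0.76 + $0.25 = $2.16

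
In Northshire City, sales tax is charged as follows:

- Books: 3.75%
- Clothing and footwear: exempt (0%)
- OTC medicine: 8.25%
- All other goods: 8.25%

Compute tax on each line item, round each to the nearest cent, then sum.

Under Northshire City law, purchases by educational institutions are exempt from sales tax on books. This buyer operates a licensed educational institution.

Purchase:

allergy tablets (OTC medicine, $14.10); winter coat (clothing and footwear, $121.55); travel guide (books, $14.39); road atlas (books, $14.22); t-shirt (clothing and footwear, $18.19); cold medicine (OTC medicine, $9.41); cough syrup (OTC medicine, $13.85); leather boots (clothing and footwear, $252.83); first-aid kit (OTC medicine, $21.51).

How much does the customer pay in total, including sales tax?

$484.90

Allergy tablets $14.10: OTC medicine → 8.25% → $1.16
Winter coat $121.55: clothing and footwear → 0% → $0.00
Travel guide $14.39: books, buyer-exempt → 0% → $0.00
Road atlas $14.22: books, buyer-exempt → 0% → $0.00
T-shirt $18.19: clothing and footwear → 0% → $0.00
Cold medicine $9.41: OTC medicine → 8.25% → $0.78
Cough syrup $13.85: OTC medicine → 8.25% → $1.14
Leather boots $252.83: clothing and footwear → 0% → $0.00
First-aid kit $21.51: OTC medicine → 8.25% → $1.77
Subtotal = $480.05; tax = $4.85; total due = $484.90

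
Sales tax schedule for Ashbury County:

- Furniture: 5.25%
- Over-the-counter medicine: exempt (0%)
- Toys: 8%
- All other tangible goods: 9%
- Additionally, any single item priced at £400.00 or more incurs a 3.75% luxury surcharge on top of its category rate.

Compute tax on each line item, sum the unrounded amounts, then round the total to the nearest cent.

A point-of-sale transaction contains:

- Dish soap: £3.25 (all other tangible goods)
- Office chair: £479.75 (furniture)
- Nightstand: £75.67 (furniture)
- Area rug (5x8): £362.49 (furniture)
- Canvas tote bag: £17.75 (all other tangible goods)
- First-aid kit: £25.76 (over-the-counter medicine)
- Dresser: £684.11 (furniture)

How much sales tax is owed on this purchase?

£129.64

Dish soap £3.25: all other tangible goods → 9% → £0.2925
Office chair £479.75: furniture → 5.25% + 3.75% surcharge = 9% → £43.1775
Nightstand £75.67: furniture → 5.25% → £3.972675
Area rug (5x8) £362.49: furniture → 5.25% → £19.030725
Canvas tote bag £17.75: all other tangible goods → 9% → £1.5975
First-aid kit £25.76: over-the-counter medicine → 0% → £0.00
Dresser £684.11: furniture → 5.25% + 3.75% surcharge = 9% → £61.5699
Unrounded tax sum = £129.6408 → £129.64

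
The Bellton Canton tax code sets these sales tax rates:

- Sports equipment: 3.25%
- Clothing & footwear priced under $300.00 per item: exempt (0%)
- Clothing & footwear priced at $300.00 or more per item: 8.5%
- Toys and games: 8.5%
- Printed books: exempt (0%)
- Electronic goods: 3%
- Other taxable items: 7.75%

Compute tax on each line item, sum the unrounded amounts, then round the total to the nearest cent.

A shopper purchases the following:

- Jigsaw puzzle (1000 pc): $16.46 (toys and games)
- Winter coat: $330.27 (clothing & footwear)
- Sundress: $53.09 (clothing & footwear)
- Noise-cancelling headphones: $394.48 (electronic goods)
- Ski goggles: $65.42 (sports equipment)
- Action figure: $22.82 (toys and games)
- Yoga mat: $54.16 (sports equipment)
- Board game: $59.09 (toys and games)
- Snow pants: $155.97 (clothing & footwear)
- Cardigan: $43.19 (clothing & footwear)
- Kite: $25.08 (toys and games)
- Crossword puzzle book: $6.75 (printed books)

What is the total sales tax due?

$54.29

Jigsaw puzzle (1000 pc) $16.46: toys and games → 8.5% → $1.3991
Winter coat $330.27: clothing & footwear, $300.00 or more → 8.5% → $28.07295
Sundress $53.09: clothing & footwear, under $300.00 → 0% → $0.00
Noise-cancelling headphones $394.48: electronic goods → 3% → $11.8344
Ski goggles $65.42: sports equipment → 3.25% → $2.12615
Action figure $22.82: toys and games → 8.5% → $1.9397
Yoga mat $54.16: sports equipment → 3.25% → $1.7602
Board game $59.09: toys and games → 8.5% → $5.02265
Snow pants $155.97: clothing & footwear, under $300.00 → 0% → $0.00
Cardigan $43.19: clothing & footwear, under $300.00 → 0% → $0.00
Kite $25.08: toys and games → 8.5% → $2.1318
Crossword puzzle book $6.75: printed books → 0% → $0.00
Unrounded tax sum = $54.28695 → $54.29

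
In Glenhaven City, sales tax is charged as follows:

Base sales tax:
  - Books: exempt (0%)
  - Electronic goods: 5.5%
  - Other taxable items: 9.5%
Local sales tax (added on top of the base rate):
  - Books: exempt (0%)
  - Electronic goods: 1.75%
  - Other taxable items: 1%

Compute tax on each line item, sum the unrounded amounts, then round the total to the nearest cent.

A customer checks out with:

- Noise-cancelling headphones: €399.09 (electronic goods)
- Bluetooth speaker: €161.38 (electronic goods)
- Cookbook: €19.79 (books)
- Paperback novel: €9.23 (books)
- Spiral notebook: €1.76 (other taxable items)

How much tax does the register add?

€40.82

Noise-cancelling headphones €399.09: electronic goods → 5.5% + 1.75% local = 7.25% → €28.934025
Bluetooth speaker €161.38: electronic goods → 5.5% + 1.75% local = 7.25% → €11.70005
Cookbook €19.79: books → 0% + 0% local = 0% → €0.00
Paperback novel €9.23: books → 0% + 0% local = 0% → €0.00
Spiral notebook €1.76: other taxable items → 9.5% + 1% local = 10.5% → €0.1848
Unrounded tax sum = €40.818875 → €40.82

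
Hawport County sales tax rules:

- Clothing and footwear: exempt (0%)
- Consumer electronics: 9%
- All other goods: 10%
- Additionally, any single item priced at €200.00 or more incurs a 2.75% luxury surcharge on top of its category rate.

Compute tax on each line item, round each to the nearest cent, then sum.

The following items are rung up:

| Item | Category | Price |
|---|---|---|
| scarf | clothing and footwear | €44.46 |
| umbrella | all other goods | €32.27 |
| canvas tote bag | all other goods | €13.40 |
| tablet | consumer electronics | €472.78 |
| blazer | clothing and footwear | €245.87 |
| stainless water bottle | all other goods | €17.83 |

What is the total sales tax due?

Scarf €44.46: clothing and footwear → 0% → €0.00
Umbrella €32.27: all other goods → 10% → €3.23
Canvas tote bag €13.40: all other goods → 10% → €1.34
Tablet €472.78: consumer electronics → 9% + 2.75% surcharge = 11.75% → €55.55
Blazer €245.87: clothing and footwear → 0% + 2.75% surcharge = 2.75% → €6.76
Stainless water bottle €17.83: all other goods → 10% → €1.78
Total tax = €3.23 + €1.34 + €55.55 + €6.76 + €1.78 = €68.66

€68.66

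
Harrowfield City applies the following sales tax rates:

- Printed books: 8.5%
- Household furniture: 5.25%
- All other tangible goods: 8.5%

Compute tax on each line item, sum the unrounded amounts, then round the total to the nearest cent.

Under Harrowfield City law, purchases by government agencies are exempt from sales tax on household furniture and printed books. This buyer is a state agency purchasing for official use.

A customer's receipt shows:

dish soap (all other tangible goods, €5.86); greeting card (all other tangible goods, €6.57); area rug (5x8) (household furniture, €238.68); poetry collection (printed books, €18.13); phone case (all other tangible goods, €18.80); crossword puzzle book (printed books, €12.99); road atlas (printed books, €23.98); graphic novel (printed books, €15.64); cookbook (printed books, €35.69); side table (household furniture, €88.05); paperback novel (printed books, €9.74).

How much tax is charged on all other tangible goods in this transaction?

Dish soap €5.86: all other tangible goods → 8.5% → €0.4981
Greeting card €6.57: all other tangible goods → 8.5% → €0.55845
Phone case €18.80: all other tangible goods → 8.5% → €1.598
Tax on all other tangible goods: unrounded sum = €2.65455 → €2.65

€2.65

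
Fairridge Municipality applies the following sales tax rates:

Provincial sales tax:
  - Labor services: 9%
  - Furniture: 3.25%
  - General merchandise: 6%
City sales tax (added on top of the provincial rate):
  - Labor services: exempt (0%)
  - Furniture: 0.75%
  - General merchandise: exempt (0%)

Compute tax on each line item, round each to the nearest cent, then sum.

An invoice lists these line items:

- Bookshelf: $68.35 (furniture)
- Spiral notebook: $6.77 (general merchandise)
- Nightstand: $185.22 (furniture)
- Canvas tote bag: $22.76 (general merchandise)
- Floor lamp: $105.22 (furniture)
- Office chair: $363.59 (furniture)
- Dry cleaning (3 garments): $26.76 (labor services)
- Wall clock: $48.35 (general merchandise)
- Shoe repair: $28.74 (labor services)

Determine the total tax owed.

$38.57

Bookshelf $68.35: furniture → 3.25% + 0.75% city = 4% → $2.73
Spiral notebook $6.77: general merchandise → 6% + 0% city = 6% → $0.41
Nightstand $185.22: furniture → 3.25% + 0.75% city = 4% → $7.41
Canvas tote bag $22.76: general merchandise → 6% + 0% city = 6% → $1.37
Floor lamp $105.22: furniture → 3.25% + 0.75% city = 4% → $4.21
Office chair $363.59: furniture → 3.25% + 0.75% city = 4% → $14.54
Dry cleaning (3 garments) $26.76: labor services → 9% + 0% city = 9% → $2.41
Wall clock $48.35: general merchandise → 6% + 0% city = 6% → $2.90
Shoe repair $28.74: labor services → 9% + 0% city = 9% → $2.59
Total tax = $2.73 + $0.41 + $7.41 + $1.37 + $4.21 + $14.54 + $2.41 + $2.90 + $2.59 = $38.57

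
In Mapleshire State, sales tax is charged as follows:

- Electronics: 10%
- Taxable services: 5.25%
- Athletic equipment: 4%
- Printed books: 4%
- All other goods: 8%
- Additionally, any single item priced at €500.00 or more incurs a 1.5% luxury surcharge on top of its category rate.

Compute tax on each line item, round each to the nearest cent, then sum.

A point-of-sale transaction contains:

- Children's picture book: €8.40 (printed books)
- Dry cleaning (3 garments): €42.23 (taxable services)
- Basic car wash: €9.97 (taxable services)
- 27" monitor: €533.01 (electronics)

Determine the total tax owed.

€64.38

Children's picture book €8.40: printed books → 4% → €0.34
Dry cleaning (3 garments) €42.23: taxable services → 5.25% → €2.22
Basic car wash €9.97: taxable services → 5.25% → €0.52
27" monitor €533.01: electronics → 10% + 1.5% surcharge = 11.5% → €61.30
Total tax = €0.34 + €2.22 + €0.52 + €61.30 = €64.38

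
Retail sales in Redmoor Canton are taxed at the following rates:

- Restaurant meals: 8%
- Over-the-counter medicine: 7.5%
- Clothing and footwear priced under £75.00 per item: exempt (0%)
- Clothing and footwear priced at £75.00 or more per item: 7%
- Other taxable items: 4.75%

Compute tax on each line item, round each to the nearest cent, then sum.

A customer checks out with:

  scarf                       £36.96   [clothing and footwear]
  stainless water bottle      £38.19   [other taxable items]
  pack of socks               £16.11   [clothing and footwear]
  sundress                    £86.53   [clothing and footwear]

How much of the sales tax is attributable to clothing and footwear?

£6.06

Scarf £36.96: clothing and footwear, under £75.00 → 0% → £0.00
Pack of socks £16.11: clothing and footwear, under £75.00 → 0% → £0.00
Sundress £86.53: clothing and footwear, £75.00 or more → 7% → £6.06
Tax on clothing and footwear = £0.00 + £0.00 + £6.06 = £6.06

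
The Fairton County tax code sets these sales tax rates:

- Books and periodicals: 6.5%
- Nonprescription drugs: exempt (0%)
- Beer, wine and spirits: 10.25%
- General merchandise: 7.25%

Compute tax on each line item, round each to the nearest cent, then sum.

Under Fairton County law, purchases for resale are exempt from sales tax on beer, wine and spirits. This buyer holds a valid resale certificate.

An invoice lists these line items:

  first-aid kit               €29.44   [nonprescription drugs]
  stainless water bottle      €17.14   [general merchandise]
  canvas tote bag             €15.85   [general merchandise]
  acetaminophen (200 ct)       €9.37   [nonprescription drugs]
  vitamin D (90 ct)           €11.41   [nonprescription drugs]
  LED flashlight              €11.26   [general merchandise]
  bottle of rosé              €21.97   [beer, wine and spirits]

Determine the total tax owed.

€3.21

First-aid kit €29.44: nonprescription drugs → 0% → €0.00
Stainless water bottle €17.14: general merchandise → 7.25% → €1.24
Canvas tote bag €15.85: general merchandise → 7.25% → €1.15
Acetaminophen (200 ct) €9.37: nonprescription drugs → 0% → €0.00
Vitamin D (90 ct) €11.41: nonprescription drugs → 0% → €0.00
LED flashlight €11.26: general merchandise → 7.25% → €0.82
Bottle of rosé €21.97: beer, wine and spirits, buyer-exempt → 0% → €0.00
Total tax = €1.24 + €1.15 + €0.82 = €3.21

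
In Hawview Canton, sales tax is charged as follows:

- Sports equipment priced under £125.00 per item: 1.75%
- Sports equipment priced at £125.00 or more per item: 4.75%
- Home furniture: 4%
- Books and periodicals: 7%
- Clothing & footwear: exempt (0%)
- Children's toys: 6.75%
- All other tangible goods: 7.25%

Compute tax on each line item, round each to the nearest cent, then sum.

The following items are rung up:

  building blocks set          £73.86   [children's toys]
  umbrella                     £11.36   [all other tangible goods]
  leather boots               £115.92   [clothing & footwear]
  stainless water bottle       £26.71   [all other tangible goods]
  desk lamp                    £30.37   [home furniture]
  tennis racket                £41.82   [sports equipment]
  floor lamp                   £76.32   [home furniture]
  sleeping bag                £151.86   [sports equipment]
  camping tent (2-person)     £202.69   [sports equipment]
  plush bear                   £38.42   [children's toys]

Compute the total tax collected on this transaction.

£32.17

Building blocks set £73.86: children's toys → 6.75% → £4.99
Umbrella £11.36: all other tangible goods → 7.25% → £0.82
Leather boots £115.92: clothing & footwear → 0% → £0.00
Stainless water bottle £26.71: all other tangible goods → 7.25% → £1.94
Desk lamp £30.37: home furniture → 4% → £1.21
Tennis racket £41.82: sports equipment, under £125.00 → 1.75% → £0.73
Floor lamp £76.32: home furniture → 4% → £3.05
Sleeping bag £151.86: sports equipment, £125.00 or more → 4.75% → £7.21
Camping tent (2-person) £202.69: sports equipment, £125.00 or more → 4.75% → £9.63
Plush bear £38.42: children's toys → 6.75% → £2.59
Total tax = £4.99 + £0.82 + £1.94 + £1.21 + £0.73 + £3.05 + £7.21 + £9.63 + £2.59 = £32.17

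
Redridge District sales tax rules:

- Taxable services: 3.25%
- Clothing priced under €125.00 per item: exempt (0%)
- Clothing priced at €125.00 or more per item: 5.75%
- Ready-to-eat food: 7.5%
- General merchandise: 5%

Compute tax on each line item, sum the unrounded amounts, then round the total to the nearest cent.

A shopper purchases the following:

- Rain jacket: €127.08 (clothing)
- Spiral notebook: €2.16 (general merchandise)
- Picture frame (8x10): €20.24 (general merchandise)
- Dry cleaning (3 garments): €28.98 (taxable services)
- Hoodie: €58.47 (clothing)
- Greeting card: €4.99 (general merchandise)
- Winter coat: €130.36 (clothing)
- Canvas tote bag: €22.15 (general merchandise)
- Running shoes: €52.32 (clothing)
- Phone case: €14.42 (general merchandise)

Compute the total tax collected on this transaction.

Rain jacket €127.08: clothing, €125.00 or more → 5.75% → €7.3071
Spiral notebook €2.16: general merchandise → 5% → €0.108
Picture frame (8x10) €20.24: general merchandise → 5% → €1.012
Dry cleaning (3 garments) €28.98: taxable services → 3.25% → €0.94185
Hoodie €58.47: clothing, under €125.00 → 0% → €0.00
Greeting card €4.99: general merchandise → 5% → €0.2495
Winter coat €130.36: clothing, €125.00 or more → 5.75% → €7.4957
Canvas tote bag €22.15: general merchandise → 5% → €1.1075
Running shoes €52.32: clothing, under €125.00 → 0% → €0.00
Phone case €14.42: general merchandise → 5% → €0.721
Unrounded tax sum = €18.94265 → €18.94

€18.94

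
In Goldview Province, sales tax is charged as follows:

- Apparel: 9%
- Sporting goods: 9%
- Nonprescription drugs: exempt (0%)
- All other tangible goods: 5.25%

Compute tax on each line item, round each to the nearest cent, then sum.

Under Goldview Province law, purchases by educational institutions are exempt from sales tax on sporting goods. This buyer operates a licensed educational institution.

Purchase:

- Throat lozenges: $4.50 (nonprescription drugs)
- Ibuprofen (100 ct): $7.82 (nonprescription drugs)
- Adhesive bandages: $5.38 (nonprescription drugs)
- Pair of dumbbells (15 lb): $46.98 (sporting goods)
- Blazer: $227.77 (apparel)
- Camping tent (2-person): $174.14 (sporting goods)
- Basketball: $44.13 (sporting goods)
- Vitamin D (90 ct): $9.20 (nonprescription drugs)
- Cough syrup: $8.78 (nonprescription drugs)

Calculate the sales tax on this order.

$20.50

Throat lozenges $4.50: nonprescription drugs → 0% → $0.00
Ibuprofen (100 ct) $7.82: nonprescription drugs → 0% → $0.00
Adhesive bandages $5.38: nonprescription drugs → 0% → $0.00
Pair of dumbbells (15 lb) $46.98: sporting goods, buyer-exempt → 0% → $0.00
Blazer $227.77: apparel → 9% → $20.50
Camping tent (2-person) $174.14: sporting goods, buyer-exempt → 0% → $0.00
Basketball $44.13: sporting goods, buyer-exempt → 0% → $0.00
Vitamin D (90 ct) $9.20: nonprescription drugs → 0% → $0.00
Cough syrup $8.78: nonprescription drugs → 0% → $0.00
Total tax = $20.50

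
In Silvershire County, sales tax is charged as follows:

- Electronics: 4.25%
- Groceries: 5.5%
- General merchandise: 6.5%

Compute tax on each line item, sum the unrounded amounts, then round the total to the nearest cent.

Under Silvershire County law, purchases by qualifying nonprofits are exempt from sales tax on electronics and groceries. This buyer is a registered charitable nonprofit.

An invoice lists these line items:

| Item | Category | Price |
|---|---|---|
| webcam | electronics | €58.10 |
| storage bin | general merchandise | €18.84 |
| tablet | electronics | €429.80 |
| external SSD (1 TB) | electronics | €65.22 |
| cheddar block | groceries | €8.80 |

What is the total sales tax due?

€1.22

Webcam €58.10: electronics, buyer-exempt → 0% → €0.00
Storage bin €18.84: general merchandise → 6.5% → €1.2246
Tablet €429.80: electronics, buyer-exempt → 0% → €0.00
External SSD (1 TB) €65.22: electronics, buyer-exempt → 0% → €0.00
Cheddar block €8.80: groceries, buyer-exempt → 0% → €0.00
Unrounded tax sum = €1.2246 → €1.22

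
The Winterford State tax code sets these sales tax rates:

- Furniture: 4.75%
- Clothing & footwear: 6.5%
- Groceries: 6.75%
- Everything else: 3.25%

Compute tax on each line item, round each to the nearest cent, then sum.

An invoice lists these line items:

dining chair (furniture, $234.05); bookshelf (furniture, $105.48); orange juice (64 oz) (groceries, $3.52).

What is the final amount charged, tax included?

Dining chair $234.05: furniture → 4.75% → $11.12
Bookshelf $105.48: furniture → 4.75% → $5.01
Orange juice (64 oz) $3.52: groceries → 6.75% → $0.24
Subtotal = $343.05; tax = $16.37; total due = $359.42

$359.42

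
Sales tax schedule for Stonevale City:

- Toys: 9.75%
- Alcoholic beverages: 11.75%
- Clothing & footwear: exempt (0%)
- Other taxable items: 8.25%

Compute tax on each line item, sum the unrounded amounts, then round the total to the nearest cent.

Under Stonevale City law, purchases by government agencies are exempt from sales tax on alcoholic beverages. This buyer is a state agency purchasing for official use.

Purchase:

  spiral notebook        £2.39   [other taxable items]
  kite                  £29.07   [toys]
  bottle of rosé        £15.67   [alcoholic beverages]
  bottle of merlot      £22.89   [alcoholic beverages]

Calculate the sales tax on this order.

£3.03

Spiral notebook £2.39: other taxable items → 8.25% → £0.197175
Kite £29.07: toys → 9.75% → £2.834325
Bottle of rosé £15.67: alcoholic beverages, buyer-exempt → 0% → £0.00
Bottle of merlot £22.89: alcoholic beverages, buyer-exempt → 0% → £0.00
Unrounded tax sum = £3.0315 → £3.03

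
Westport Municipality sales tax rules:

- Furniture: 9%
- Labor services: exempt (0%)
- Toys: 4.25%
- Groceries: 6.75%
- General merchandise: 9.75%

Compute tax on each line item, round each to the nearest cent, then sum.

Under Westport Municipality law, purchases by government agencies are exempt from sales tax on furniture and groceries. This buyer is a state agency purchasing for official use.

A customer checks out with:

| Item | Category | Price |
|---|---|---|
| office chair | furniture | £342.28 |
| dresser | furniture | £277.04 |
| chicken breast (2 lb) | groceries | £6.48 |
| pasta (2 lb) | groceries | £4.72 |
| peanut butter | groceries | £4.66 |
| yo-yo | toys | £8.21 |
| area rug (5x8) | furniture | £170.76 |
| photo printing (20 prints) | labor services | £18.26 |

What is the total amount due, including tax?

Office chair £342.28: furniture, buyer-exempt → 0% → £0.00
Dresser £277.04: furniture, buyer-exempt → 0% → £0.00
Chicken breast (2 lb) £6.48: groceries, buyer-exempt → 0% → £0.00
Pasta (2 lb) £4.72: groceries, buyer-exempt → 0% → £0.00
Peanut butter £4.66: groceries, buyer-exempt → 0% → £0.00
Yo-yo £8.21: toys → 4.25% → £0.35
Area rug (5x8) £170.76: furniture, buyer-exempt → 0% → £0.00
Photo printing (20 prints) £18.26: labor services → 0% → £0.00
Subtotal = £832.41; tax = £0.35; total due = £832.76

£832.76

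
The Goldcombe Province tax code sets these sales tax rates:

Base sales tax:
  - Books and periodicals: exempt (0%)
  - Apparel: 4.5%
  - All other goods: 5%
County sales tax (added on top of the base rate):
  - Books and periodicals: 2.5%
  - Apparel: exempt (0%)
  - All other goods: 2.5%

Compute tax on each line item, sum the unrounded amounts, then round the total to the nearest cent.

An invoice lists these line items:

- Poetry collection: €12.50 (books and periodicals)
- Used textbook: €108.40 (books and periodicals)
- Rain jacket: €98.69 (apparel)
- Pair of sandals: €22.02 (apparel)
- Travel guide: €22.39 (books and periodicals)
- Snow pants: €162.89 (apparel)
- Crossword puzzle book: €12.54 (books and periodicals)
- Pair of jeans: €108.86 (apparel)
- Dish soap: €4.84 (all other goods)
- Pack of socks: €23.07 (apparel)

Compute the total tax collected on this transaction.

€22.96

Poetry collection €12.50: books and periodicals → 0% + 2.5% county = 2.5% → €0.3125
Used textbook €108.40: books and periodicals → 0% + 2.5% county = 2.5% → €2.71
Rain jacket €98.69: apparel → 4.5% + 0% county = 4.5% → €4.44105
Pair of sandals €22.02: apparel → 4.5% + 0% county = 4.5% → €0.9909
Travel guide €22.39: books and periodicals → 0% + 2.5% county = 2.5% → €0.55975
Snow pants €162.89: apparel → 4.5% + 0% county = 4.5% → €7.33005
Crossword puzzle book €12.54: books and periodicals → 0% + 2.5% county = 2.5% → €0.3135
Pair of jeans €108.86: apparel → 4.5% + 0% county = 4.5% → €4.8987
Dish soap €4.84: all other goods → 5% + 2.5% county = 7.5% → €0.363
Pack of socks €23.07: apparel → 4.5% + 0% county = 4.5% → €1.03815
Unrounded tax sum = €22.9576 → €22.96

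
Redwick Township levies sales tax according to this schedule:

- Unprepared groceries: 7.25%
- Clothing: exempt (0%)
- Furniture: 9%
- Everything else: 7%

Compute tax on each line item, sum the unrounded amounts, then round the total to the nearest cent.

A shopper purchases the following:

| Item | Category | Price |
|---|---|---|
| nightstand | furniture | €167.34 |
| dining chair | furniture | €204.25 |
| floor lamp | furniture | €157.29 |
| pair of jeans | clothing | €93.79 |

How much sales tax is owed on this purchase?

€47.60

Nightstand €167.34: furniture → 9% → €15.0606
Dining chair €204.25: furniture → 9% → €18.3825
Floor lamp €157.29: furniture → 9% → €14.1561
Pair of jeans €93.79: clothing → 0% → €0.00
Unrounded tax sum = €47.5992 → €47.60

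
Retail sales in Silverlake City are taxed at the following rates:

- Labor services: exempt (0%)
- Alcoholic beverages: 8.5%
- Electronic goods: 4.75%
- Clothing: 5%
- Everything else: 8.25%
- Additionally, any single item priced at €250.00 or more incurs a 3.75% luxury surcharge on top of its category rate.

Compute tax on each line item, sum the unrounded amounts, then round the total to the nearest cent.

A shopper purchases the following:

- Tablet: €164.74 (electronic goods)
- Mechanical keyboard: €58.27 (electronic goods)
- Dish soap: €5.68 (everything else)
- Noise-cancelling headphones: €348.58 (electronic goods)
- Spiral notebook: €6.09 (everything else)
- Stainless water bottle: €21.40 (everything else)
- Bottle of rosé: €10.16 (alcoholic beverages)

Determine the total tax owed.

€43.82

Tablet €164.74: electronic goods → 4.75% → €7.82515
Mechanical keyboard €58.27: electronic goods → 4.75% → €2.767825
Dish soap €5.68: everything else → 8.25% → €0.4686
Noise-cancelling headphones €348.58: electronic goods → 4.75% + 3.75% surcharge = 8.5% → €29.6293
Spiral notebook €6.09: everything else → 8.25% → €0.502425
Stainless water bottle €21.40: everything else → 8.25% → €1.7655
Bottle of rosé €10.16: alcoholic beverages → 8.5% → €0.8636
Unrounded tax sum = €43.8224 → €43.82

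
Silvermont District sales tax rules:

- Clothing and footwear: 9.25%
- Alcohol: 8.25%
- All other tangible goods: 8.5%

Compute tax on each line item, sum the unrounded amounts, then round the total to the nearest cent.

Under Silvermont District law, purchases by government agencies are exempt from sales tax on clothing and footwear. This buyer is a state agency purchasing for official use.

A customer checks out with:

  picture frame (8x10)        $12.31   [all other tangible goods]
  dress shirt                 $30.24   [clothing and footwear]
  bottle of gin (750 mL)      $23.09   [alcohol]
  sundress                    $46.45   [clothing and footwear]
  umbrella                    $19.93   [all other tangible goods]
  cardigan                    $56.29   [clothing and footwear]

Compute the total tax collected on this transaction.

Picture frame (8x10) $12.31: all other tangible goods → 8.5% → $1.04635
Dress shirt $30.24: clothing and footwear, buyer-exempt → 0% → $0.00
Bottle of gin (750 mL) $23.09: alcohol → 8.25% → $1.904925
Sundress $46.45: clothing and footwear, buyer-exempt → 0% → $0.00
Umbrella $19.93: all other tangible goods → 8.5% → $1.69405
Cardigan $56.29: clothing and footwear, buyer-exempt → 0% → $0.00
Unrounded tax sum = $4.645325 → $4.65

$4.65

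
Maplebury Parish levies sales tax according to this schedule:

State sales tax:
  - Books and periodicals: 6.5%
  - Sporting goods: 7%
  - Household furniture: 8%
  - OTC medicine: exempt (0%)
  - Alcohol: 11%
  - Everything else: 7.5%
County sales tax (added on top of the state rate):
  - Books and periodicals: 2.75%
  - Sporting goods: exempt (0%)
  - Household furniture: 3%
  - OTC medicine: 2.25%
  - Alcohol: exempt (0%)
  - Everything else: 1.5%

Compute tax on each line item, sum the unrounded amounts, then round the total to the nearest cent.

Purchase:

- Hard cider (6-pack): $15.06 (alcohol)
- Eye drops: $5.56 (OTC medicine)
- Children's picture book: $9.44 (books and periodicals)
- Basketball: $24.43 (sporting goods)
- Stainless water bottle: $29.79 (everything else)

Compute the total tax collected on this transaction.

Hard cider (6-pack) $15.06: alcohol → 11% + 0% county = 11% → $1.6566
Eye drops $5.56: OTC medicine → 0% + 2.25% county = 2.25% → $0.1251
Children's picture book $9.44: books and periodicals → 6.5% + 2.75% county = 9.25% → $0.8732
Basketball $24.43: sporting goods → 7% + 0% county = 7% → $1.7101
Stainless water bottle $29.79: everything else → 7.5% + 1.5% county = 9% → $2.6811
Unrounded tax sum = $7.0461 → $7.05

$7.05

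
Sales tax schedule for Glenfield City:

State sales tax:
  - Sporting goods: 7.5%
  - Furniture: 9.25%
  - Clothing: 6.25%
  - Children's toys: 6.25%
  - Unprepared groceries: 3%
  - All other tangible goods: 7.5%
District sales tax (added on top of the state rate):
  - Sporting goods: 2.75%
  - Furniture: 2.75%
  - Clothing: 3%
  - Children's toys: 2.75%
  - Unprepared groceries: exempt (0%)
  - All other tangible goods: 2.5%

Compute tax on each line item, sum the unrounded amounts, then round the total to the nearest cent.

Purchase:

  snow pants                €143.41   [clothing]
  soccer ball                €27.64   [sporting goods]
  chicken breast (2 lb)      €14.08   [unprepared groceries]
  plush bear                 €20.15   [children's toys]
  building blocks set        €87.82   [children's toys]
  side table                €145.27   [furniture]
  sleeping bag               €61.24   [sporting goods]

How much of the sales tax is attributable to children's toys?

€9.72

Plush bear €20.15: children's toys → 6.25% + 2.75% district = 9% → €1.8135
Building blocks set €87.82: children's toys → 6.25% + 2.75% district = 9% → €7.9038
Tax on children's toys: unrounded sum = €9.7173 → €9.72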